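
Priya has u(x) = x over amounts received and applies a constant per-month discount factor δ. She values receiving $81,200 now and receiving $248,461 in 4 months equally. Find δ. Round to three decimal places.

Indifference means u(81200) = δ^4 · u(248461), so δ^4 = u(81200)/u(248461).
With u(x) = x: δ^4 = 81200/248461 = 0.32681.
So δ = 0.32681^(1/4) ≈ 0.756.

δ ≈ 0.756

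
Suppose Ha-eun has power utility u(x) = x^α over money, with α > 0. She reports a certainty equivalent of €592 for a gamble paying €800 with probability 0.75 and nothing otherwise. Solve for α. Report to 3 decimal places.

α ≈ 0.955

The lottery's expected utility is 0.75·u(800) + 0.25·u(0) = 0.75·800^α (since u(0) = 0 for α > 0).
Indifference: 592^α = 0.75·800^α, so (592/800)^α = 0.75.
α = ln(0.75) / ln(592/800) = -0.287682/-0.301105 ≈ 0.955.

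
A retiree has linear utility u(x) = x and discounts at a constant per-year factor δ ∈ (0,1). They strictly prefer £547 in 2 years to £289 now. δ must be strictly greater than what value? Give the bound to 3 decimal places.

Comparing present values: 289 < δ^2·547.
Dividing by 547: δ^2 > 0.52834. Both sides are positive, so the square root keeps the direction.
δ > 0.52834^(1/2) = 0.727.

δ > 0.727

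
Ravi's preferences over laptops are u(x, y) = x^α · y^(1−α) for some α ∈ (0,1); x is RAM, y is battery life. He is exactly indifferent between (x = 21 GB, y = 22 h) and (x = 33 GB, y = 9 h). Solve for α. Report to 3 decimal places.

α ≈ 0.664

Indifference: 21^α · 22^(1−α) = 33^α · 9^(1−α).
Taking logs: α·ln 21 + (1−α)·ln 22 = α·ln 33 + (1−α)·ln 9, i.e. α·-0.451985 = (1−α)·-0.893818.
So α/(1−α) = (-0.893818)/(-0.451985) = 1.977539, and α = 1.977539/2.977539 ≈ 0.664.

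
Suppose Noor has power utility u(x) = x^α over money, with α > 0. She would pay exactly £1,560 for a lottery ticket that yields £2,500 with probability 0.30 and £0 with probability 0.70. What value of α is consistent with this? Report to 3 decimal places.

Since u(0) = 0, the lottery's EU is 0.30·2500^α.
Indifference: 1560^α = 0.30·2500^α, so (1560/2500)^α = 0.30.
Taking logs: α·ln(1560/2500) = ln(0.30), so α = -1.203973 / -0.471605 ≈ 2.553.

α ≈ 2.553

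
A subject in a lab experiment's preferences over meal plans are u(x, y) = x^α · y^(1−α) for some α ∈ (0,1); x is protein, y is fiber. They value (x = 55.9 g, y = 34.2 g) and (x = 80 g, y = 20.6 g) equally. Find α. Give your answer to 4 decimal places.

α ≈ 0.5858

Set the two utilities equal: 55.9^α·34.2^(1−α) = 80^α·20.6^(1−α).
(55.9/80)^α = (20.6/34.2)^(1−α); take logs: α·ln(55.9/80) = (1−α)·ln(20.6/34.2), i.e. α·-0.3584623 = (1−α)·-0.5069346.
Thus α·(-0.8653969) = -0.5069346, so α = -0.5069346/-0.8653969 ≈ 0.5858.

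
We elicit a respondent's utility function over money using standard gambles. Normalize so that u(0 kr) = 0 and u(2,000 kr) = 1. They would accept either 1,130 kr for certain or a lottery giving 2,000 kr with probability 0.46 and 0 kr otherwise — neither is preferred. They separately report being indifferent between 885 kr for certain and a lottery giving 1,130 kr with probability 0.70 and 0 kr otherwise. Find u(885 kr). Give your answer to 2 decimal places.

0.32

First, u(1,130 kr) = 0.46·u(2,000 kr) + 0.54·u(0 kr) = 0.46.
Then u(885 kr) = 0.70·u(1,130 kr) + 0.30·u(0 kr) = 0.70·0.46 + 0.30·0.00 = 0.3220.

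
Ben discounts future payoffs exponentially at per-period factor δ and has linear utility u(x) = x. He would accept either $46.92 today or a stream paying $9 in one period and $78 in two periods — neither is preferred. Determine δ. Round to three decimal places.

δ ≈ 0.720

Present value of the stream is 9·δ + 78·δ². Indifference gives 9δ + 78δ² = 46.92.
So 78δ² + 9δ − 46.92 = 0.
By the quadratic formula (taking the positive root), δ = (−9 + √14720.04) / 156 ≈ 0.720.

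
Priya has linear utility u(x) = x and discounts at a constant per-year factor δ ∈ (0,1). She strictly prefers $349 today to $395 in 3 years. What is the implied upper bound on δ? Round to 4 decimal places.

Comparing present values: 349 > δ^3·395.
Dividing by 395: δ^3 < 0.88354. Both sides are positive, so the cube root keeps the direction.
δ < (349/395)^(1/3) ≈ 0.9596.

δ < 0.9596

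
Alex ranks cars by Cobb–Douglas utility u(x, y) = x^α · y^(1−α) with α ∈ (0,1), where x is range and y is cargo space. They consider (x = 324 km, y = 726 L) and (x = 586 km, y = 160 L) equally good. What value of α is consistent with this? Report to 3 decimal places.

Indifference: 324^α · 726^(1−α) = 586^α · 160^(1−α).
Rearrange to (324/586)^α = (160/726)^(1−α) and take logs: α·-0.592576 = (1−α)·-1.512376.
With A = -0.592576 and B = -1.512376: α·A = (1−α)·B, so α = B/(A+B) = -1.512376/-2.104952 ≈ 0.718.

α ≈ 0.718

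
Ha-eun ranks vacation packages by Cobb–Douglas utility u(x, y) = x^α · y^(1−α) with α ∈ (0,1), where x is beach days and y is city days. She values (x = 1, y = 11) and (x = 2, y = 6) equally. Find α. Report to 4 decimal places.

Set the two utilities equal: 1^α·11^(1−α) = 2^α·6^(1−α).
Taking logs: α·ln 1 + (1−α)·ln 11 = α·ln 2 + (1−α)·ln 6, i.e. α·-0.6931472 = (1−α)·-0.6061358.
With A = -0.6931472 and B = -0.6061358: α·A = (1−α)·B, so α = B/(A+B) = -0.6061358/-1.2992830 ≈ 0.4665.

α ≈ 0.4665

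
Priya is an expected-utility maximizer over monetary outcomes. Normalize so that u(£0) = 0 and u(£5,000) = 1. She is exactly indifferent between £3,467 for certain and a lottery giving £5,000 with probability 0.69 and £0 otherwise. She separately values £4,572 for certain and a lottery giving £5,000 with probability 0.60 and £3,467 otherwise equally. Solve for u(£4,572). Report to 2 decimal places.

0.88

From the first indifference, u(£3,467) = 0.69·u(£5,000) + 0.31·u(£0) = 0.69·1 + 0.31·0 = 0.69.
Then u(£4,572) = 0.60·u(£5,000) + 0.40·u(£3,467) = 0.60·1.00 + 0.40·0.69 = 0.8760.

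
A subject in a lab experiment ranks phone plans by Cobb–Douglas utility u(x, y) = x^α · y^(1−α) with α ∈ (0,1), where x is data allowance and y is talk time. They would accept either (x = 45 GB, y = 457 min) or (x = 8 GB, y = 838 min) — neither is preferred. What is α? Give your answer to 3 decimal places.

α ≈ 0.260

The Cobb–Douglas utilities coincide, so 45^α·457^(1−α) = 8^α·838^(1−α).
(45/8)^α = (838/457)^(1−α); take logs: α·ln(45/8) = (1−α)·ln(838/457), i.e. α·1.727221 = (1−α)·0.606335.
With A = 1.727221 and B = 0.606335: α·A = (1−α)·B, so α = B/(A+B) = 0.606335/2.333556 ≈ 0.260.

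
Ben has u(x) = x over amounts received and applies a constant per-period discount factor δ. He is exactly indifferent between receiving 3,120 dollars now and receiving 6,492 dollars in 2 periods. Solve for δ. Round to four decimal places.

Equating discounted utilities: u(3120) = δ^2·u(6492) ⇒ δ^2 = u(3120)/u(6492).
With u(x) = x: δ^2 = 3120/6492 = 0.48059.
So δ = 0.48059^(1/2) ≈ 0.6932.

δ ≈ 0.6932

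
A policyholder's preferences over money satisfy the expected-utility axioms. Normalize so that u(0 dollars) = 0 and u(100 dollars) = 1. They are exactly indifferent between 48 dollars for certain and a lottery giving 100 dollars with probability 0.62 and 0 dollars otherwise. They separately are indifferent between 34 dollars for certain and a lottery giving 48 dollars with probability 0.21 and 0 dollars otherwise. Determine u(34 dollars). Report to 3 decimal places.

0.130

From the first indifference, u(48 dollars) = 0.62·u(100 dollars) + 0.38·u(0 dollars) = 0.62·1 + 0.38·0 = 0.62.
The second indifference gives u(34 dollars) = 0.21·u(48 dollars) + 0.79·u(0 dollars) = 0.21·0.62 + 0.79·0.00 = 0.1302.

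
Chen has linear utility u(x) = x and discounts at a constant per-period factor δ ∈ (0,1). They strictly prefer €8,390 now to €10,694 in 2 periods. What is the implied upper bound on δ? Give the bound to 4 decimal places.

Comparing present values: 8390 > δ^2·10694.
Dividing by 10694: δ^2 < 0.78455. Both sides are positive, so the square root keeps the direction.
δ < (8390/10694)^(1/2) ≈ 0.8857.

δ < 0.8857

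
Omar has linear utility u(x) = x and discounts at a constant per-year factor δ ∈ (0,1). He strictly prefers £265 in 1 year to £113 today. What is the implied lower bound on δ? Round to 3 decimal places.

δ > 0.426

The preference means 113 < δ·265.
Dividing through by 265 gives δ > 0.42642.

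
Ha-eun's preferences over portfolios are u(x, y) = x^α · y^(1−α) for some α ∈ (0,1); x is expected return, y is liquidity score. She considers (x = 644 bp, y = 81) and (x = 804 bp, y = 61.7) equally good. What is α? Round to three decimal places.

The Cobb–Douglas utilities coincide, so 644^α·81^(1−α) = 804^α·61.7^(1−α).
Taking logs: α·ln 644 + (1−α)·ln 81 = α·ln 804 + (1−α)·ln 61.7, i.e. α·-0.221901 = (1−α)·-0.272165.
Thus α·(-0.494066) = -0.272165, so α = -0.272165/-0.494066 ≈ 0.551.

α ≈ 0.551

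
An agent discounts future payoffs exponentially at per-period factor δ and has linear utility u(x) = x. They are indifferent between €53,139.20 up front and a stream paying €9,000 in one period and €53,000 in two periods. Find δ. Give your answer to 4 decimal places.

δ ≈ 0.9200

Equating present values: 53139.20 = 9000δ + 53000δ².
That is, 53000δ² + 9000δ − 53139.20 = 0, a quadratic in δ.
δ = (−9000 + √(9000² + 4·53000·53139.20)) / (2·53000) = (−9000 + √11346510400.00) / 106000 ≈ 0.9200.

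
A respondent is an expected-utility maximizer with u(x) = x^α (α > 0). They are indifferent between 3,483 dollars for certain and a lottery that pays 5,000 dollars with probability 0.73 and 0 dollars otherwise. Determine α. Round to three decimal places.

Since u(0) = 0, the lottery's EU is 0.73·5000^α.
Equating: 3483^α = 0.73·5000^α, i.e. 0.6966^α = 0.73.
Take logs: α = ln 0.73 / ln(3483/5000) ≈ 0.87046.

α ≈ 0.870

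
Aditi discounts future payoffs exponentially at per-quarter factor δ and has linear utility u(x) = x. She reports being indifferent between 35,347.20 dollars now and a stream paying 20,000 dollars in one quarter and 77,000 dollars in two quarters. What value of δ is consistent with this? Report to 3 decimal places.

δ ≈ 0.560

Present value of the stream is 20000·δ + 77000·δ². Indifference gives 20000δ + 77000δ² = 35347.20.
That is, 77000δ² + 20000δ − 35347.20 = 0, a quadratic in δ.
δ = (−20000 + √(20000² + 4·77000·35347.20)) / (2·77000) = (−20000 + √11286937600.00) / 154000 ≈ 0.560.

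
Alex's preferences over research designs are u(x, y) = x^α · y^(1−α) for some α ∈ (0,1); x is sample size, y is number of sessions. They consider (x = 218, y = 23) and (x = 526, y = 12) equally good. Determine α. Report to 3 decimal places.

α ≈ 0.425

Set the two utilities equal: 218^α·23^(1−α) = 526^α·12^(1−α).
(218/526)^α = (12/23)^(1−α); take logs: α·ln(218/526) = (1−α)·ln(12/23), i.e. α·-0.880806 = (1−α)·-0.650588.
With A = -0.880806 and B = -0.650588: α·A = (1−α)·B, so α = B/(A+B) = -0.650588/-1.531394 ≈ 0.425.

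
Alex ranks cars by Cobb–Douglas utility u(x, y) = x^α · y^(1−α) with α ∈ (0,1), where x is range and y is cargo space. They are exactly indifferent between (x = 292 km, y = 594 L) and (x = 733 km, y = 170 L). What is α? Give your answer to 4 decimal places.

Set the two utilities equal: 292^α·594^(1−α) = 733^α·170^(1−α).
Rearrange to (292/733)^α = (170/594)^(1−α) and take logs: α·-0.9203919 = (1−α)·-1.2510809.
With A = -0.9203919 and B = -1.2510809: α·A = (1−α)·B, so α = B/(A+B) = -1.2510809/-2.1714728 ≈ 0.5761.

α ≈ 0.5761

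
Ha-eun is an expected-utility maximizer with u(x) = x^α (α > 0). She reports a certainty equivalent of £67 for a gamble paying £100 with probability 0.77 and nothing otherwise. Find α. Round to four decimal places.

α ≈ 0.6526

Since u(0) = 0, the lottery's EU is 0.77·100^α.
Equating: 67^α = 0.77·100^α, i.e. 0.6700^α = 0.77.
Taking logs: α·ln(67/100) = ln(0.77), so α = -0.2613648 / -0.4004776 ≈ 0.6526.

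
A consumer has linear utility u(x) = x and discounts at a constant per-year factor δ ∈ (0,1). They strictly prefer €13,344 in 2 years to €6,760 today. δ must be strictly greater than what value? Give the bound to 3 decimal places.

δ > 0.712

Under u(x) = x this choice says 6760 < δ^2·13344.
So δ^2 > 6760/13344 = 0.50659; taking the square root of both positive sides preserves the inequality.
δ > (6760/13344)^(1/2) ≈ 0.712.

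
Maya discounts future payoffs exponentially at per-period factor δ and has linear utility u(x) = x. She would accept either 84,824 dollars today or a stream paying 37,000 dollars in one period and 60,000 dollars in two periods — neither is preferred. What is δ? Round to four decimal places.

δ ≈ 0.9200

The stream is worth 37000δ + 60000δ² today, so 37000δ + 60000δ² = 84824.
Rearranged: 60000δ² + 37000δ − 84824 = 0.
By the quadratic formula (taking the positive root), δ = (−37000 + √21726760000.00) / 120000 ≈ 0.9200.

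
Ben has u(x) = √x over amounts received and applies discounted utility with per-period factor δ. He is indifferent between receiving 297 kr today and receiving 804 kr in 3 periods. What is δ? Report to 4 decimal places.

The payoff in 3 periods is discounted by δ^3, so u(297) = δ^3·u(804) and δ^3 = u(297)/u(804).
Since u(x) = √x, δ^3 = √(297/804) = 0.60779.
So δ = 0.60779^(1/3) ≈ 0.8471.

δ ≈ 0.8471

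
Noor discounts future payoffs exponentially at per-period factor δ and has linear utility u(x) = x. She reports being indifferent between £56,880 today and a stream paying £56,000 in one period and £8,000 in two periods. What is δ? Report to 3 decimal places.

Equating present values: 56880 = 56000δ + 8000δ².
Rearranged: 8000δ² + 56000δ − 56880 = 0.
By the quadratic formula (taking the positive root), δ = (−56000 + √4956160000.00) / 16000 ≈ 0.900.

δ ≈ 0.900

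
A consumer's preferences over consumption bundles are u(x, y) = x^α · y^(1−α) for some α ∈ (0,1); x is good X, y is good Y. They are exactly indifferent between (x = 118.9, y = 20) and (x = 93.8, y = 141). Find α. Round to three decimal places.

Set the two utilities equal: 118.9^α·20^(1−α) = 93.8^α·141^(1−α).
Rearrange to (118.9/93.8)^α = (141/20)^(1−α) and take logs: α·0.237118 = (1−α)·1.953028.
So α/(1−α) = (1.953028)/(0.237118) = 8.236524, and α = 8.236524/9.236524 ≈ 0.892.

α ≈ 0.892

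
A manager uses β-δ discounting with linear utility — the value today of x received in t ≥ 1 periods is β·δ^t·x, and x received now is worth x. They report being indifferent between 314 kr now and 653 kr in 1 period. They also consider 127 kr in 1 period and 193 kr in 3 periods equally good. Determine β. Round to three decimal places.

β ≈ 0.593

From the later pair, β·δ^1·127 = β·δ^3·193; dividing through, δ^2 = 127/193 = 0.65803, so δ = 0.81119.
Substituting δ into 314 = β·δ·653: β = 314/(529.708) ≈ 0.593.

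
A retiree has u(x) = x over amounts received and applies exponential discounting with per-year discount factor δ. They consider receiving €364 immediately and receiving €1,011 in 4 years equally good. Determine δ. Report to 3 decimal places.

The payoff in 4 years is discounted by δ^4, so u(364) = δ^4·u(1011) and δ^4 = u(364)/u(1011).
With u(x) = x: δ^4 = 364/1011 = 0.36004.
So δ = 0.36004^(1/4) ≈ 0.775.

δ ≈ 0.775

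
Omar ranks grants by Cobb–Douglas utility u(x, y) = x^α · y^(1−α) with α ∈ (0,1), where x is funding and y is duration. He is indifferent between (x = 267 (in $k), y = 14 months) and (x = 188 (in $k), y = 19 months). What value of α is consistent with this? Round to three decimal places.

α ≈ 0.465

Indifference: 267^α · 14^(1−α) = 188^α · 19^(1−α).
Rearrange to (267/188)^α = (19/14)^(1−α) and take logs: α·0.350807 = (1−α)·0.305382.
With A = 0.350807 and B = 0.305382: α·A = (1−α)·B, so α = B/(A+B) = 0.305382/0.656189 ≈ 0.465.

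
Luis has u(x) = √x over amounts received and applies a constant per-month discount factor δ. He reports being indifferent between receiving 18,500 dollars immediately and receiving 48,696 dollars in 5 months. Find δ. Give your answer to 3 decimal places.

Equating discounted utilities: u(18500) = δ^5·u(48696) ⇒ δ^5 = u(18500)/u(48696).
With u(x) = √x: δ^5 = √18500/√48696 = √(18500/48696) = 0.61637.
Taking the 5th root: δ = 0.61637^(1/5) ≈ 0.908.

δ ≈ 0.908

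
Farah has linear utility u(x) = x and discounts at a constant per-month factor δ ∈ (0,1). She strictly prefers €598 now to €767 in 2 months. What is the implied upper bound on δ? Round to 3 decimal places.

δ < 0.883

The preference means 598 > δ^2·767.
So δ^2 < 598/767 = 0.77966; taking the square root of both positive sides preserves the inequality.
δ < 0.77966^(1/2) = 0.883.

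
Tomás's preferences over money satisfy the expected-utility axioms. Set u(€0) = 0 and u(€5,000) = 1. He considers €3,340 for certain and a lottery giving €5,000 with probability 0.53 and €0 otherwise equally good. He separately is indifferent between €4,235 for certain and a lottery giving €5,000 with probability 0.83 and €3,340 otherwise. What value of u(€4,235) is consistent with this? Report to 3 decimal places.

0.920

From the first indifference, u(€3,340) = 0.53·u(€5,000) + 0.47·u(€0) = 0.53·1 + 0.47·0 = 0.53.
Chaining: u(€4,235) = 0.83·1.00 + 0.17·0.53 = 0.9201.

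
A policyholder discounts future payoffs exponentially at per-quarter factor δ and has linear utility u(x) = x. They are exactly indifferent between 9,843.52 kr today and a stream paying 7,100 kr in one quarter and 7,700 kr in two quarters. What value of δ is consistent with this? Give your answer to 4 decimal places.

δ ≈ 0.7600

Present value of the stream is 7100·δ + 7700·δ². Indifference gives 7100δ + 7700δ² = 9843.52.
So 7700δ² + 7100δ − 9843.52 = 0.
By the quadratic formula (taking the positive root), δ = (−7100 + √353590416.00) / 15400 ≈ 0.7600.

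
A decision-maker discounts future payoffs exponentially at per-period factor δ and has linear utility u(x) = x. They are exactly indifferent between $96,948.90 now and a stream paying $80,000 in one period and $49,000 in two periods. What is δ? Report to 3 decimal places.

δ ≈ 0.810

The stream is worth 80000δ + 49000δ² today, so 80000δ + 49000δ² = 96948.90.
Rearranged: 49000δ² + 80000δ − 96948.90 = 0.
The positive root is δ = [−80000 + √(80000² + 4·49000·96948.90)] / (2·49000) = (−80000 + 159380.000)/98000 ≈ 0.810.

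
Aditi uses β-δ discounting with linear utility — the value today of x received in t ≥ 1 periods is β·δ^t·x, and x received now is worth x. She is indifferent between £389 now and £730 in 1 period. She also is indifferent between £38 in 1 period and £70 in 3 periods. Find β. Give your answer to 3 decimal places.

The second indifference involves only future payoffs, so β cancels: β·δ^1·38 = β·δ^3·70, giving δ^2 = 38/70 = 0.54286, so δ = 0.73679.
Substituting δ into 389 = β·δ·730: β = 389/(537.856) ≈ 0.723.

β ≈ 0.723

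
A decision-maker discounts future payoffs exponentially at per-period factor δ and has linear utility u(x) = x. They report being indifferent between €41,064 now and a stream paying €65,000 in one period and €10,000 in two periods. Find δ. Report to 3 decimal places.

δ ≈ 0.580

The stream is worth 65000δ + 10000δ² today, so 65000δ + 10000δ² = 41064.
So 10000δ² + 65000δ − 41064 = 0.
The positive root is δ = [−65000 + √(65000² + 4·10000·41064)] / (2·10000) = (−65000 + 76600.000)/20000 ≈ 0.580.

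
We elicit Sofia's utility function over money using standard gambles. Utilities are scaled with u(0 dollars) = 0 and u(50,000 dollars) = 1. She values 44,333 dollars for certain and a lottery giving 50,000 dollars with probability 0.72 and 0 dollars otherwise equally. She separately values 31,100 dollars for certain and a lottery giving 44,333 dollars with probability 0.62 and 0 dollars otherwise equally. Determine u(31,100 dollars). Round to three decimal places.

First, u(44,333 dollars) = 0.72·u(50,000 dollars) + 0.28·u(0 dollars) = 0.72.
Chaining: u(31,100 dollars) = 0.62·0.72 + 0.38·0.00 = 0.4464.

0.446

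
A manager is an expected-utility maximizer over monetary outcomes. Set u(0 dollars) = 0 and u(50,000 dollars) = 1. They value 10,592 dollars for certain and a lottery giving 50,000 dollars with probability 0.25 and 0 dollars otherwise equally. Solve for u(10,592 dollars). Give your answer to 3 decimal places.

The indifference gives u(10,592 dollars) = 0.25·u(50,000 dollars) + 0.75·u(0 dollars) = 0.25·1 + 0.75·0 = 0.25.

0.250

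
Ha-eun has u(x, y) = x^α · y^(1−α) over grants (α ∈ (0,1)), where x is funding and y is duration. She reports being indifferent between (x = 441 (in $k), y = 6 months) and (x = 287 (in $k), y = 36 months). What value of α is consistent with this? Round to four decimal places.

Indifference: 441^α · 6^(1−α) = 287^α · 36^(1−α).
(441/287)^α = (36/6)^(1−α); take logs: α·ln(441/287) = (1−α)·ln(36/6), i.e. α·0.4295627 = (1−α)·1.7917595.
So α/(1−α) = (1.7917595)/(0.4295627) = 4.1711245, and α = 4.1711245/5.1711245 ≈ 0.8066.

α ≈ 0.8066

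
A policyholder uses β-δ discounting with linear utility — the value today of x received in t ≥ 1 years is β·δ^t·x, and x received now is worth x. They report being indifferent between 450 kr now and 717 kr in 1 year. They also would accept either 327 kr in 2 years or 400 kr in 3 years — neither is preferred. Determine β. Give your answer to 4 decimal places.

Both payoffs in the second observation are in the future, so β drops out: δ^2·327 = δ^3·400 ⇒ δ = 327/400 = 0.81750.
Now use the now-vs-future pair: 450 = β·δ·717 gives β = 450/(0.81750·717) ≈ 0.7677.

β ≈ 0.7677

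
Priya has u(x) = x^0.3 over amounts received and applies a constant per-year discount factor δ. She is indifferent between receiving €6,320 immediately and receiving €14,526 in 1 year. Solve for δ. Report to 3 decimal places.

Equating discounted utilities: u(6320) = δ·u(14526) ⇒ δ = u(6320)/u(14526).
Since u(x) = x^0.3, δ = (6320/14526)^0.3 = 0.43508^0.3 = 0.77906.

δ ≈ 0.779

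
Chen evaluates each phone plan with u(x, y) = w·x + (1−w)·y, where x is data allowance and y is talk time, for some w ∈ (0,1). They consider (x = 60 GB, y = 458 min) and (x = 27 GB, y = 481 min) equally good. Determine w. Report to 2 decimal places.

w = 0.41

Equating utilities: w·60 + (1−w)·458 = w·27 + (1−w)·481.
w·(60−27) = (1−w)·(481−458), i.e. w·33 = (1−w)·23.
So w/(1−w) = 23/33 = 0.6970, giving w = 23/(33+23) = 0.41.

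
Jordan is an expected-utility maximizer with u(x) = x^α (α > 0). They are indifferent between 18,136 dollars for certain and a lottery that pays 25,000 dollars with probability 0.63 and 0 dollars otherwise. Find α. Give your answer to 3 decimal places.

α ≈ 1.439

The lottery's expected utility is 0.63·u(25000) + 0.37·u(0) = 0.63·25000^α (since u(0) = 0 for α > 0).
Setting u(18136) equal to that: 18136^α = 0.63·25000^α ⇒ (18136/25000)^α = 0.63.
Taking logs: α·ln(18136/25000) = ln(0.63), so α = -0.462035 / -0.320977 ≈ 1.439.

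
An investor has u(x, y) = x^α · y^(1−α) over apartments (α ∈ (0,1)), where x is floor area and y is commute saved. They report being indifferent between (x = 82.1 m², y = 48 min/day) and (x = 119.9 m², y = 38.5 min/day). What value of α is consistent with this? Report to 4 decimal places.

Indifference: 82.1^α · 48^(1−α) = 119.9^α · 38.5^(1−α).
(82.1/119.9)^α = (38.5/48)^(1−α); take logs: α·ln(82.1/119.9) = (1−α)·ln(38.5/48), i.e. α·-0.3787200 = (1−α)·-0.2205428.
Thus α·(-0.5992628) = -0.2205428, so α = -0.2205428/-0.5992628 ≈ 0.3680.

α ≈ 0.3680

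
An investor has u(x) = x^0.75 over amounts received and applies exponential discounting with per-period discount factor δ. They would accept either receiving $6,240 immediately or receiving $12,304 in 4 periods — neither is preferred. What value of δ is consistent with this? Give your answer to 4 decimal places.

The payoff in 4 periods is discounted by δ^4, so u(6240) = δ^4·u(12304) and δ^4 = u(6240)/u(12304).
With u(x) = x^0.75: δ^4 = 6240^0.75/12304^0.75 = (6240/12304)^0.75 = 0.60097.
So δ = 0.60097^(1/4) ≈ 0.8805.

δ ≈ 0.8805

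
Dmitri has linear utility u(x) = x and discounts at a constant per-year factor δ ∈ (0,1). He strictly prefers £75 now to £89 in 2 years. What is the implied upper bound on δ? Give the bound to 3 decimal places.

δ < 0.918

The preference means 75 > δ^2·89.
Hence δ^2 < 75/89 = 0.84270, and x ↦ x^(1/2) is increasing on (0,∞).
δ < 0.84270^(1/2) = 0.918.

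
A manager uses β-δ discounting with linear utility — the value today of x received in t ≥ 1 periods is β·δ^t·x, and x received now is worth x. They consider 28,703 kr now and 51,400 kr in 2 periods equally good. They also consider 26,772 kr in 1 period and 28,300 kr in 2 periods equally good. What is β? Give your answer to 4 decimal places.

From the later pair, β·δ^1·26772 = β·δ^2·28300; dividing through, δ = 26772/28300 = 0.94601.
Substituting δ into 28703 = β·δ^2·51400: β = 28703/(45999.370) ≈ 0.6240.

β ≈ 0.6240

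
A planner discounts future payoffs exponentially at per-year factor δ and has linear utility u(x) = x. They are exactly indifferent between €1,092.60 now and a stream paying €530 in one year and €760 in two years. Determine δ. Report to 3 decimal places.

δ ≈ 0.900

The stream is worth 530δ + 760δ² today, so 530δ + 760δ² = 1092.60.
Rearranged: 760δ² + 530δ − 1092.60 = 0.
The positive root is δ = [−530 + √(530² + 4·760·1092.60)] / (2·760) = (−530 + 1898.000)/1520 ≈ 0.900.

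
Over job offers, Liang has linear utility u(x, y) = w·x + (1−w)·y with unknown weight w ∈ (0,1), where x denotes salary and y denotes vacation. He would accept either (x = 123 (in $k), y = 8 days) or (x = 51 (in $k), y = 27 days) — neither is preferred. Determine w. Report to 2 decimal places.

Equating utilities: w·123 + (1−w)·8 = w·51 + (1−w)·27.
Collecting terms: w·72 = (1−w)·19.
So w/(1−w) = 19/72 = 0.2639, giving w = 19/(72+19) = 0.21.

w = 0.21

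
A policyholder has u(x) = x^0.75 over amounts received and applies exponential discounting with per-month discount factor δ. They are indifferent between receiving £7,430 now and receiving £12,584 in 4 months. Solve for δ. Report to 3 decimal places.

The payoff in 4 months is discounted by δ^4, so u(7430) = δ^4·u(12584) and δ^4 = u(7430)/u(12584).
Since u(x) = x^0.75, δ^4 = (7430/12584)^0.75 = 0.59043^0.75 = 0.67356.
So δ = 0.67356^(1/4) ≈ 0.906.

δ ≈ 0.906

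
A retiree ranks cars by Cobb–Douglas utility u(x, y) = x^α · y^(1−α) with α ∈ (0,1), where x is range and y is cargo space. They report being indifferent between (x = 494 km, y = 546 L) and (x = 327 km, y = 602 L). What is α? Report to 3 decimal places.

Indifference: 494^α · 546^(1−α) = 327^α · 602^(1−α).
Rearrange to (494/327)^α = (602/546)^(1−α) and take logs: α·0.412575 = (1−α)·0.097638.
Thus α·(0.510213) = 0.097638, so α = 0.097638/0.510213 ≈ 0.191.

α ≈ 0.191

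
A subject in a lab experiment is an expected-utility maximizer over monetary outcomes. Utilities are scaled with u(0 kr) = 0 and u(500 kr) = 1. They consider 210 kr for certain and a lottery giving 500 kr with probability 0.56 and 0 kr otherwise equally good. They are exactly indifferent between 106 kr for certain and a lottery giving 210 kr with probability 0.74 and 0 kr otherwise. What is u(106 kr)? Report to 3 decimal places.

0.414

From the first indifference, u(210 kr) = 0.56·u(500 kr) + 0.44·u(0 kr) = 0.56·1 + 0.44·0 = 0.56.
The second indifference gives u(106 kr) = 0.74·u(210 kr) + 0.26·u(0 kr) = 0.74·0.56 + 0.26·0.00 = 0.4144.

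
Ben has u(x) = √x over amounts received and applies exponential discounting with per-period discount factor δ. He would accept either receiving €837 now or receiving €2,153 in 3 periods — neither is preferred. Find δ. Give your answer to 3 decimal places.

The payoff in 3 periods is discounted by δ^3, so u(837) = δ^3·u(2153) and δ^3 = u(837)/u(2153).
With u(x) = √x: δ^3 = √837/√2153 = √(837/2153) = 0.62351.
So δ = 0.62351^(1/3) ≈ 0.854.

δ ≈ 0.854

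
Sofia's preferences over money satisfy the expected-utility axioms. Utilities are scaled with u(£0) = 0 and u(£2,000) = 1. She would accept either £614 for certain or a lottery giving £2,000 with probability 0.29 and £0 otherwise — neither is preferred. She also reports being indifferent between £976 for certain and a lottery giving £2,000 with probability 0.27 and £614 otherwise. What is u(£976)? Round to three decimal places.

0.482

The first gamble pins u(£614): it must equal 0.29·1 + 0.71·0 = 0.29.
Chaining: u(£976) = 0.27·1.00 + 0.73·0.29 = 0.4817.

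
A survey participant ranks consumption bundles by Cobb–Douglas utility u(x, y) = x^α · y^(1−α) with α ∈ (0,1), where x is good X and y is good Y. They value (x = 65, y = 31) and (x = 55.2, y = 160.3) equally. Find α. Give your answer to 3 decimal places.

Set the two utilities equal: 65^α·31^(1−α) = 55.2^α·160.3^(1−α).
Taking logs: α·ln 65 + (1−α)·ln 31 = α·ln 55.2 + (1−α)·ln 160.3, i.e. α·0.163424 = (1−α)·1.643060.
So α/(1−α) = (1.643060)/(0.163424) = 10.053970, and α = 10.053970/11.053970 ≈ 0.910.

α ≈ 0.910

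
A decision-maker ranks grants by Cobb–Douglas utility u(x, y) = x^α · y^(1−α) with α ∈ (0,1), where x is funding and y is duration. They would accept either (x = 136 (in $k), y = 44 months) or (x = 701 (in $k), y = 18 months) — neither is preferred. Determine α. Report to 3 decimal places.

α ≈ 0.353

Indifference: 136^α · 44^(1−α) = 701^α · 18^(1−α).
Rearrange to (136/701)^α = (18/44)^(1−α) and take logs: α·-1.639853 = (1−α)·-0.893818.
Thus α·(-2.533671) = -0.893818, so α = -0.893818/-2.533671 ≈ 0.353.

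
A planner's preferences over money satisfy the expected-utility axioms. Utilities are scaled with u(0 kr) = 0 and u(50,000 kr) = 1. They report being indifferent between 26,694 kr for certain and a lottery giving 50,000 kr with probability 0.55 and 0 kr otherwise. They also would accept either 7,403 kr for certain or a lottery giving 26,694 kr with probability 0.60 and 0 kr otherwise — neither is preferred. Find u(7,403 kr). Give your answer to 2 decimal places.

0.33

From the first indifference, u(26,694 kr) = 0.55·u(50,000 kr) + 0.45·u(0 kr) = 0.55·1 + 0.45·0 = 0.55.
The second indifference gives u(7,403 kr) = 0.60·u(26,694 kr) + 0.40·u(0 kr) = 0.60·0.55 + 0.40·0.00 = 0.3300.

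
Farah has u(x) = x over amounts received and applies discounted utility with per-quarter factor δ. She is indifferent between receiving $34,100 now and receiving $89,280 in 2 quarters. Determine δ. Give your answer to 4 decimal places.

Indifference means u(34100) = δ^2 · u(89280), so δ^2 = u(34100)/u(89280).
With u(x) = x: δ^2 = 34100/89280 = 0.38194.
Hence δ = (0.38194)^(1/2) = 0.618017.

δ ≈ 0.6180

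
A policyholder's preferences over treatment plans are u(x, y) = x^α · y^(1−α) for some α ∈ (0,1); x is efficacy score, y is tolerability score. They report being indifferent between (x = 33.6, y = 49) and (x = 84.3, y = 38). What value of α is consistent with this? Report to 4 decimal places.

Indifference: 33.6^α · 49^(1−α) = 84.3^α · 38^(1−α).
(33.6/84.3)^α = (38/49)^(1−α); take logs: α·ln(33.6/84.3) = (1−α)·ln(38/49), i.e. α·-0.9198558 = (1−α)·-0.2542341.
So α/(1−α) = (-0.2542341)/(-0.9198558) = 0.2763847, and α = 0.2763847/1.2763847 ≈ 0.2165.

α ≈ 0.2165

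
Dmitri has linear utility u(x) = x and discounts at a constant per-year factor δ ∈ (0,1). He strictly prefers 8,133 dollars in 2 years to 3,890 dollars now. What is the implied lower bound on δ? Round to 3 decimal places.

The preference means 3890 < δ^2·8133.
Hence δ^2 > 3890/8133 = 0.47830, and x ↦ x^(1/2) is increasing on (0,∞).
δ > 0.47830^(1/2) = 0.692.

δ > 0.692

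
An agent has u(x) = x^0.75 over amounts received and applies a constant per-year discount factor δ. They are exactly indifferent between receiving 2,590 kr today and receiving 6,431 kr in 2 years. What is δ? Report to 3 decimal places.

δ ≈ 0.711

The payoff in 2 years is discounted by δ^2, so u(2590) = δ^2·u(6431) and δ^2 = u(2590)/u(6431).
Since u(x) = x^0.75, δ^2 = (2590/6431)^0.75 = 0.40274^0.75 = 0.50555.
Hence δ = (0.50555)^(1/2) = 0.71102.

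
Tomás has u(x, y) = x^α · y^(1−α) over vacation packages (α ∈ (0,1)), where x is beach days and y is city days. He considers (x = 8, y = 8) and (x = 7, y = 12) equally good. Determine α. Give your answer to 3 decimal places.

Set the two utilities equal: 8^α·8^(1−α) = 7^α·12^(1−α).
Taking logs: α·ln 8 + (1−α)·ln 8 = α·ln 7 + (1−α)·ln 12, i.e. α·0.133531 = (1−α)·0.405465.
With A = 0.133531 and B = 0.405465: α·A = (1−α)·B, so α = B/(A+B) = 0.405465/0.538996 ≈ 0.752.

α ≈ 0.752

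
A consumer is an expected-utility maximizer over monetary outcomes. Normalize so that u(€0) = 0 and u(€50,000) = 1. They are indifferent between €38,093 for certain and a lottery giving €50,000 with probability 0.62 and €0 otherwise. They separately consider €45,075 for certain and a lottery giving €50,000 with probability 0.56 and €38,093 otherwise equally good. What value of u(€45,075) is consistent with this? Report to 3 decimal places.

0.833

The first gamble pins u(€38,093): it must equal 0.62·1 + 0.38·0 = 0.62.
The second indifference gives u(€45,075) = 0.56·u(€50,000) + 0.44·u(€38,093) = 0.56·1.00 + 0.44·0.62 = 0.8328.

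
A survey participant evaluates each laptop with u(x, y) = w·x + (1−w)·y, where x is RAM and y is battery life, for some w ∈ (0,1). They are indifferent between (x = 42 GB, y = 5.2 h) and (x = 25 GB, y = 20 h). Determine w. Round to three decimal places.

w = 0.465

Indifference: w·42 + (1−w)·5.2 = w·25 + (1−w)·20.
w·(42−25) = (1−w)·(20−5.2), i.e. w·17 = (1−w)·14.8.
Hence w = 14.8/(17+14.8) = 14.8/31.8 = 0.465.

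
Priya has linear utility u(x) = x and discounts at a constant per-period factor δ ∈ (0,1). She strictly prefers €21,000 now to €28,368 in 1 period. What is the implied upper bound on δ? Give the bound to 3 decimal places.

δ < 0.740

Comparing present values: 21000 > δ·28368.
Dividing through by 28368 gives δ < 0.74027.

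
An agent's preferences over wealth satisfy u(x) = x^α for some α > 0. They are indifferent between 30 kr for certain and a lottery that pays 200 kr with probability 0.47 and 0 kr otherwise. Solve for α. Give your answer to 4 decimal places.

α ≈ 0.3980

The lottery's expected utility is 0.47·u(200) + 0.53·u(0) = 0.47·200^α (since u(0) = 0 for α > 0).
Indifference: 30^α = 0.47·200^α, so (30/200)^α = 0.47.
α = ln(0.47) / ln(30/200) = -0.7550226/-1.8971200 ≈ 0.3980.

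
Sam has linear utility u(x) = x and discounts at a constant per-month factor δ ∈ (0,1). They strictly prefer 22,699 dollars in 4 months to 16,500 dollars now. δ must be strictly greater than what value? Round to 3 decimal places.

Under u(x) = x this choice says 16500 < δ^4·22699.
Hence δ^4 > 16500/22699 = 0.72690, and x ↦ x^(1/4) is increasing on (0,∞).
δ > (16500/22699)^(1/4) ≈ 0.923.

δ > 0.923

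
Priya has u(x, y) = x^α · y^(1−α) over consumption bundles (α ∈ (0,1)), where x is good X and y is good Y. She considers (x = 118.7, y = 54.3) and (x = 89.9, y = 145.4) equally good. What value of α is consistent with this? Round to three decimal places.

α ≈ 0.780

The Cobb–Douglas utilities coincide, so 118.7^α·54.3^(1−α) = 89.9^α·145.4^(1−α).
Taking logs: α·ln 118.7 + (1−α)·ln 54.3 = α·ln 89.9 + (1−α)·ln 145.4, i.e. α·0.277901 = (1−α)·0.984964.
With A = 0.277901 and B = 0.984964: α·A = (1−α)·B, so α = B/(A+B) = 0.984964/1.262865 ≈ 0.780.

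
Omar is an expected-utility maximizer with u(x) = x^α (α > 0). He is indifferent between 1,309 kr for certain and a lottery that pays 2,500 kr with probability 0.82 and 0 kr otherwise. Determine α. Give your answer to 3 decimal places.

α ≈ 0.307

The lottery's expected utility is 0.82·u(2500) + 0.18·u(0) = 0.82·2500^α (since u(0) = 0 for α > 0).
Equating: 1309^α = 0.82·2500^α, i.e. 0.5236^α = 0.82.
Take logs: α = ln 0.82 / ln(1309/2500) ≈ 0.30671.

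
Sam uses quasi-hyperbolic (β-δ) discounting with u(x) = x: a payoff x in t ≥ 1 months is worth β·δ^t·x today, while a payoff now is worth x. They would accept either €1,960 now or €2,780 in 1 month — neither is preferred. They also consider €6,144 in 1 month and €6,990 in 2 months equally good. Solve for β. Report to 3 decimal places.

Both payoffs in the second observation are in the future, so β drops out: δ^1·6144 = δ^2·6990 ⇒ δ = 6144/6990 = 0.87897.
The first indifference: 1960 = β·δ·2780, so β = 1960/(δ·2780) = 1960/(0.87897·2780) ≈ 0.802.

β ≈ 0.802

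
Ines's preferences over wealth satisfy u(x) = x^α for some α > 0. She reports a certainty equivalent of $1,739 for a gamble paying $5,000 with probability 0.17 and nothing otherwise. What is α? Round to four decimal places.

The lottery's expected utility is 0.17·u(5000) + 0.83·u(0) = 0.17·5000^α (since u(0) = 0 for α > 0).
Indifference: 1739^α = 0.17·5000^α, so (1739/5000)^α = 0.17.
Taking logs: α·ln(1739/5000) = ln(0.17), so α = -1.7719568 / -1.0561277 ≈ 1.6778.

α ≈ 1.6778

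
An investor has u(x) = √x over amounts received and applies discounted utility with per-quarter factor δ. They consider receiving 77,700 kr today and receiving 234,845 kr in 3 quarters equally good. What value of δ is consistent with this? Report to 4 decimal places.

δ ≈ 0.8316

Equating discounted utilities: u(77700) = δ^3·u(234845) ⇒ δ^3 = u(77700)/u(234845).
With u(x) = √x: δ^3 = √77700/√234845 = √(77700/234845) = 0.57520.
So δ = 0.57520^(1/3) ≈ 0.8316.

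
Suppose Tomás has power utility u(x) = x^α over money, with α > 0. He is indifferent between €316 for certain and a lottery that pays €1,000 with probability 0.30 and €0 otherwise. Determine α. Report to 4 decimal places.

α ≈ 1.0451

Since u(0) = 0, the lottery's EU is 0.30·1000^α.
Setting u(316) equal to that: 316^α = 0.30·1000^α ⇒ (316/1000)^α = 0.30.
Taking logs: α·ln(316/1000) = ln(0.30), so α = -1.2039728 / -1.1520131 ≈ 1.0451.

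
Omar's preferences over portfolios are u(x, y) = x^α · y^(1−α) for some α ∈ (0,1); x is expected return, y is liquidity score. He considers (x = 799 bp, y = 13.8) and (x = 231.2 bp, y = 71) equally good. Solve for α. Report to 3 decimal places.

α ≈ 0.569

Indifference: 799^α · 13.8^(1−α) = 231.2^α · 71^(1−α).
Taking logs: α·ln 799 + (1−α)·ln 13.8 = α·ln 231.2 + (1−α)·ln 71, i.e. α·1.240078 = (1−α)·1.638011.
So α/(1−α) = (1.638011)/(1.240078) = 1.320894, and α = 1.320894/2.320894 ≈ 0.569.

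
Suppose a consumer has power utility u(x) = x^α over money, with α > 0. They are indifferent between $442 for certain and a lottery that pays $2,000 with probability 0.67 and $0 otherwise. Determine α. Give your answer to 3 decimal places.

EU(lottery) = 0.67·2000^α + 0.33·0 = 0.67·2000^α.
Equating: 442^α = 0.67·2000^α, i.e. 0.2210^α = 0.67.
Take logs: α = ln 0.67 / ln(442/2000) ≈ 0.26529.

α ≈ 0.265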